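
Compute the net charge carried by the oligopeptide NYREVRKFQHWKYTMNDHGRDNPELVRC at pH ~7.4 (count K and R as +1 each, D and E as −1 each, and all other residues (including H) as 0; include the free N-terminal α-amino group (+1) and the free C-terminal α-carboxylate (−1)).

Positive (K, R): R3, R6, K7, K12, R20, R27 → +6.
Negative (D, E): E4, D17, D21, E24 → −4.
The N-terminus (+1) and C-terminus (−1) cancel.
Net charge = (+6) + (−4) = +2.

+2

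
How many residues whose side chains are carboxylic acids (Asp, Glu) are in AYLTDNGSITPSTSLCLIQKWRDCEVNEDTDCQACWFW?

6

Matching residues: D5, D23, E25, E28, D29, D31.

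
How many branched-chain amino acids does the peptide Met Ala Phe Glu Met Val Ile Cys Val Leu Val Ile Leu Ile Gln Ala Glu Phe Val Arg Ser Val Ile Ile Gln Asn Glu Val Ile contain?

14

Valine (V), leucine (L), and isoleucine (I) are the branched-chain amino acids.
Matching residues: Val6, Ile7, Val9, Leu10, Val11, Ile12, Leu13, Ile14, Val19, Val22, Ile23, Ile24, Val28, Ile29.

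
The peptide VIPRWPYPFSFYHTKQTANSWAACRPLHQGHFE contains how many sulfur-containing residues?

1

Only Cys (C) and Met (M) have a sulfur atom in the side chain.
Matching residues: C24.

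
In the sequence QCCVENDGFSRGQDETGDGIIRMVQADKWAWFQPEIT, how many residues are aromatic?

F, W, and Y each carry an aromatic ring on the side chain.
Matching residues: F9, W29, W31, F32.

4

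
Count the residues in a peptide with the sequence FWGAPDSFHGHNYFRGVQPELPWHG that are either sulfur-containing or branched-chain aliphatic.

2

Sulfur-containing: C, M. Branched-chain aliphatic: I, L, V.
Sulfur-containing residues here: none (0).
Branched-chain aliphatic residues here: V17, L21 (2).
The two groups share no amino acid, so total = 0 + 2 = 2.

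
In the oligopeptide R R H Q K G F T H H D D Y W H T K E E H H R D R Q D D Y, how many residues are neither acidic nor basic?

9

Acidic: D, E. Basic: K, R, H. All other residues are neither.
Matching residues: Q4, G6, F7, T8, Y13, W14, T16, Q25, Y28.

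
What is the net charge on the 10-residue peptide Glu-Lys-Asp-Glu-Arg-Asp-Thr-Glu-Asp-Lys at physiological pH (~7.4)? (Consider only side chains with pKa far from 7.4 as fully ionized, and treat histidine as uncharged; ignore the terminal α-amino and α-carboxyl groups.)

Near pH 7.4, K and R contribute +1 each, D and E contribute −1 each, and every other side chain (His included, as stated) is uncharged.
Positive (K, R): Lys2, Arg5, Lys10 → +3.
Negative (D, E): Glu1, Asp3, Glu4, Asp6, Glu8, Asp9 → −6.
Net charge = (+3) + (−6) = −3.

-3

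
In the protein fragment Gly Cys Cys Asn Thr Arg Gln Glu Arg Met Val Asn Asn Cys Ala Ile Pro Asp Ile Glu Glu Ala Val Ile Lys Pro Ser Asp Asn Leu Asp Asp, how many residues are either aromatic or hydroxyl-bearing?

Aromatic: F, W, Y. Hydroxyl-bearing: S, T, Y.
Aromatic residues here: none (0).
Hydroxyl-bearing residues here: Thr5, Ser27 (2).
(Y belongs to both groups, but none appear in this sequence.) Total = 0 + 2 = 2.

2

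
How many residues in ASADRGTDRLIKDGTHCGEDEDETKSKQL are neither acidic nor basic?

Acidic: D, E. Basic: K, R, H. All other residues are neither.
Matching residues: A1, S2, A3, G6, T7, L10, I11, G14, T15, C17, G18, T24, S26, Q28, L29.

15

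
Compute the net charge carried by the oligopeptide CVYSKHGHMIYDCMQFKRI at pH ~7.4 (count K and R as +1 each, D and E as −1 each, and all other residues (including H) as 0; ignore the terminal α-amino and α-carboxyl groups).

Positive (K, R): K5, K17, R18 → +3.
Negative (D, E): D12 → −1.
Net charge = (+3) + (−1) = +2.

+2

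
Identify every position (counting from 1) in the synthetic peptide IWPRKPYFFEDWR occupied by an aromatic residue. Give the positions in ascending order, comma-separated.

2, 7, 8, 9, 12

Phenylalanine (F), tryptophan (W), and tyrosine (Y) have aromatic ring side chains.
Matching residues: W2, Y7, F8, F9, W12.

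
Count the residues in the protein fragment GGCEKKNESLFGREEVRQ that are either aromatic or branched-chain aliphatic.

3

Aromatic: F, W, Y. Branched-chain aliphatic: I, L, V.
Aromatic residues here: F11 (1).
Branched-chain aliphatic residues here: L10, V16 (2).
The two groups share no amino acid, so total = 1 + 2 = 3.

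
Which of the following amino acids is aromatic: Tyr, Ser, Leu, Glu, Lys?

Tyr

Phenylalanine (F), tryptophan (W), and tyrosine (Y) have aromatic ring side chains.
Of the listed options, only Tyr belongs to this group.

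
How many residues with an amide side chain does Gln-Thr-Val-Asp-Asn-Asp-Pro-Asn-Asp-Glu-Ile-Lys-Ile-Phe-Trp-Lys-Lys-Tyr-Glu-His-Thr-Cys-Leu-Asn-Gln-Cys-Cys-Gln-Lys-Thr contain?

The amide-side-chain residues are Asn (N) and Gln (Q).
Matching residues: Gln1, Asn5, Asn8, Asn24, Gln25, Gln28.

6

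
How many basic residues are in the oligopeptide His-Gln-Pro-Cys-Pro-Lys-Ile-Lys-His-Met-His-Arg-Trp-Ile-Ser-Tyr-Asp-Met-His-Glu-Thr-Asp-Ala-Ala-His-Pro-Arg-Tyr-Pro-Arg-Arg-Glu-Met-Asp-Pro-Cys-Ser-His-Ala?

12

Lysine (K), arginine (R), and histidine (H) have basic, nitrogen-containing side chains.
Matching residues: His1, Lys6, Lys8, His9, His11, Arg12, His19, His25, Arg27, Arg30, Arg31, His38.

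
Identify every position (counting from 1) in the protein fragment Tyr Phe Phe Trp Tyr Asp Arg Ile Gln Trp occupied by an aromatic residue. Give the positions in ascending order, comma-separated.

1, 2, 3, 4, 5, 10

Matching residues: Tyr1, Phe2, Phe3, Trp4, Tyr5, Trp10.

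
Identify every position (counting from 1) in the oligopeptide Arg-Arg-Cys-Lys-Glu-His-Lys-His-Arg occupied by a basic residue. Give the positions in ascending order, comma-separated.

1, 2, 4, 6, 7, 8, 9

The basic amino acids are Lys (K), Arg (R), and His (H).
Matching residues: Arg1, Arg2, Lys4, His6, Lys7, His8, Arg9.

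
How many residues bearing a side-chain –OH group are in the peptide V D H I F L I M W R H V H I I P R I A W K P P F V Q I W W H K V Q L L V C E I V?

0

S, T, and Y are the three residues with a side-chain hydroxyl.
None of the 40 residues belong to this group.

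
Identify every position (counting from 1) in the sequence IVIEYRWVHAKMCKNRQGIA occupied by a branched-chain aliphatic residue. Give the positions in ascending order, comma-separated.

The BCAAs are Val, Leu, and Ile — aliphatic side chains with a branch point.
Matching residues: I1, V2, I3, V8, I19.

1, 2, 3, 8, 19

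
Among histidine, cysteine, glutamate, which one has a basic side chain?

Lysine (K), arginine (R), and histidine (H) have basic, nitrogen-containing side chains.
Of the listed options, only histidine belongs to this group.

histidine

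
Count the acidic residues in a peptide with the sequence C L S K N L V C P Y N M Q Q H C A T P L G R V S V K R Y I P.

0

Only D (aspartate) and E (glutamate) carry a side-chain carboxylic acid.
None of the 30 residues belong to this group.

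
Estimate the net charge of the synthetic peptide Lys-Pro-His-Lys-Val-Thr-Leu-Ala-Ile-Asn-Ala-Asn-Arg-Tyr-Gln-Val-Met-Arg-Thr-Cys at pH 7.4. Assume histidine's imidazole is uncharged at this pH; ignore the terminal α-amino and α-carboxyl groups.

Near pH 7.4, K and R contribute +1 each, D and E contribute −1 each, and every other side chain (His included, as stated) is uncharged.
Positive (K, R): Lys1, Lys4, Arg13, Arg18 → +4.
Negative (D, E): none → −0.
Net charge = (+4) + (−0) = +4.

+4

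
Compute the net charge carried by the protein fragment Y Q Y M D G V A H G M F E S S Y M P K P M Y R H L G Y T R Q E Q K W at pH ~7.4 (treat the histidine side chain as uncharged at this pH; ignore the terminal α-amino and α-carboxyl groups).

At pH ~7.4 the Lys and Arg side chains are protonated (+1), the Asp and Glu side chains are deprotonated (−1), and with His taken as neutral all other side chains carry no charge.
Positive (K, R): K19, R23, R29, K33 → +4.
Negative (D, E): D5, E13, E31 → −3.
Net charge = (+4) + (−3) = +1.

+1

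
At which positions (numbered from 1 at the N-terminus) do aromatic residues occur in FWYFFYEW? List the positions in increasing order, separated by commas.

1, 2, 3, 4, 5, 6, 8

The aromatic amino acids are Phe (F, benzyl), Trp (W, indole), and Tyr (Y, phenol).
Matching residues: F1, W2, Y3, F4, F5, Y6, W8.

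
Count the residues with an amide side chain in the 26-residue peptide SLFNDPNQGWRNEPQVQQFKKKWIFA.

Only N (asparagine) and Q (glutamine) carry a side-chain carboxamide.
Matching residues: N4, N7, Q8, N12, Q15, Q17, Q18.

7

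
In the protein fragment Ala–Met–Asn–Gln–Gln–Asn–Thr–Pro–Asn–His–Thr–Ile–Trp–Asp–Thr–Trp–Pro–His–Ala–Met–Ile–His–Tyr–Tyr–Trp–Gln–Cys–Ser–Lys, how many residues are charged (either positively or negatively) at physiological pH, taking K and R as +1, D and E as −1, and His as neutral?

Charged side chains at pH ~7.4: K, R (positive); D, E (negative).
Matching residues: Asp14, Lys29.

2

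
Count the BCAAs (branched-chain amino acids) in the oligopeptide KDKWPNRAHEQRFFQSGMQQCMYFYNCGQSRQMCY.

0

Valine (V), leucine (L), and isoleucine (I) are the branched-chain amino acids.
None of the 35 residues belong to this group.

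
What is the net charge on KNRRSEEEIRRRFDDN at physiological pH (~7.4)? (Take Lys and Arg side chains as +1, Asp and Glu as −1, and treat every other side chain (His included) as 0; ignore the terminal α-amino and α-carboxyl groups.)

+1

Positive (K, R): K1, R3, R4, R10, R11, R12 → +6.
Negative (D, E): E6, E7, E8, D14, D15 → −5.
Net charge = (+6) + (−5) = +1.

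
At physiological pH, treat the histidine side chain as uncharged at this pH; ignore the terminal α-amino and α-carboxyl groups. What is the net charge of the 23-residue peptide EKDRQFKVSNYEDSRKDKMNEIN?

Near pH 7.4, K and R contribute +1 each, D and E contribute −1 each, and every other side chain (His included, as stated) is uncharged.
Positive (K, R): K2, R4, K7, R15, K16, K18 → +6.
Negative (D, E): E1, D3, E12, D13, D17, E21 → −6.
Net charge = (+6) + (−6) = 0.

0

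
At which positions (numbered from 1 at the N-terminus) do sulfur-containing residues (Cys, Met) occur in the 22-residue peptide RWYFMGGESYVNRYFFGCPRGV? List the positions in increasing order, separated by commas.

5, 18

Matching residues: M5, C18.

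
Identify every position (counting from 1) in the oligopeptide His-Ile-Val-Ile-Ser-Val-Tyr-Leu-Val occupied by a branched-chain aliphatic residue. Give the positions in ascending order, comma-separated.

2, 3, 4, 6, 8, 9

Matching residues: Ile2, Val3, Ile4, Val6, Leu8, Val9.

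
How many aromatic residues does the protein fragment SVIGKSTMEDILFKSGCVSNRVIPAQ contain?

1

Phenylalanine (F), tryptophan (W), and tyrosine (Y) have aromatic ring side chains.
Matching residues: F13.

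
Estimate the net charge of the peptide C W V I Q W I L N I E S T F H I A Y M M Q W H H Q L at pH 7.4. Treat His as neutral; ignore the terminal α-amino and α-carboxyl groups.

Near pH 7.4, K and R contribute +1 each, D and E contribute −1 each, and every other side chain (His included, as stated) is uncharged.
Positive (K, R): none → +0.
Negative (D, E): E11 → −1.
Net charge = (+0) + (−1) = −1.

-1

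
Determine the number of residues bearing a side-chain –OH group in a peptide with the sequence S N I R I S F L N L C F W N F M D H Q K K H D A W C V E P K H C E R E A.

2

The –OH-bearing residues are Ser, Thr (aliphatic alcohols), and Tyr (phenol).
Matching residues: S1, S6.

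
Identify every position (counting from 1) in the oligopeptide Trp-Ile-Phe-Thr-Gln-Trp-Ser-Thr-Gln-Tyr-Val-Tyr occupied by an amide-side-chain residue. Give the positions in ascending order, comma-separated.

Asparagine (N) and glutamine (Q) have uncharged amide side chains.
Matching residues: Gln5, Gln9.

5, 9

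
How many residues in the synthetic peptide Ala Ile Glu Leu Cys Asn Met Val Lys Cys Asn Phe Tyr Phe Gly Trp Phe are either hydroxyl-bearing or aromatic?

5

Hydroxyl-bearing: S, T, Y. Aromatic: F, W, Y.
Hydroxyl-bearing residues here: Tyr13 (1).
Aromatic residues here: Phe12, Tyr13, Phe14, Trp16, Phe17 (5).
Y is in both groups, so the 1 Y residue must not be double-counted.
Total = 1 + 5 − 1 = 5.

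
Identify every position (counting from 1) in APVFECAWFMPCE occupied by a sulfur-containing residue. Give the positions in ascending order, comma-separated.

6, 10, 12

The sulfur-bearing residues are cysteine (–SH) and methionine (–S–CH₃).
Matching residues: C6, M10, C12.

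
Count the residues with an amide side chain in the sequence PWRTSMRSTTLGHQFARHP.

1

Asparagine (N) and glutamine (Q) have uncharged amide side chains.
Matching residues: Q14.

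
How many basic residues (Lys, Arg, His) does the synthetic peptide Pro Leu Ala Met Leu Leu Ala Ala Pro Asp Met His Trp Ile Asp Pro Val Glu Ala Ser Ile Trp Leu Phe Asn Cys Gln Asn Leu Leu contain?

1

Matching residues: His12.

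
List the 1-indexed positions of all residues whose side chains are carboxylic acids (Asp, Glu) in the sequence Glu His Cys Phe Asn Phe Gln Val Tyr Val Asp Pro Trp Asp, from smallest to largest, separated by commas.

Matching residues: Glu1, Asp11, Asp14.

1, 11, 14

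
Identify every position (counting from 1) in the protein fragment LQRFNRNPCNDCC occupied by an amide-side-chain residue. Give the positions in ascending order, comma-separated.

2, 5, 7, 10

Matching residues: Q2, N5, N7, N10.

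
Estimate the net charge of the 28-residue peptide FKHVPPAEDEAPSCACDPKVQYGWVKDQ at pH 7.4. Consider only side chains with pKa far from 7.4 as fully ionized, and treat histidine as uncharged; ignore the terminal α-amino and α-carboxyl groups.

-2

Near pH 7.4, K and R contribute +1 each, D and E contribute −1 each, and every other side chain (His included, as stated) is uncharged.
Positive (K, R): K2, K19, K26 → +3.
Negative (D, E): E8, D9, E10, D17, D27 → −5.
Net charge = (+3) + (−5) = −2.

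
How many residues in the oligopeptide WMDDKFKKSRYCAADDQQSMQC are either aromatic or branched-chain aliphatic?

3

Aromatic: F, W, Y. Branched-chain aliphatic: I, L, V.
Aromatic residues here: W1, F6, Y11 (3).
Branched-chain aliphatic residues here: none (0).
The two groups share no amino acid, so total = 3 + 0 = 3.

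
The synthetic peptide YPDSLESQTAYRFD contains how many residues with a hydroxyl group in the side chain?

Serine (S), threonine (T), and tyrosine (Y) each carry a hydroxyl group on the side chain.
Matching residues: Y1, S4, S7, T9, Y11.

5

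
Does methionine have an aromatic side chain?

No

The aromatic amino acids are Phe (F, benzyl), Trp (W, indole), and Tyr (Y, phenol).
Methionine is not in this group.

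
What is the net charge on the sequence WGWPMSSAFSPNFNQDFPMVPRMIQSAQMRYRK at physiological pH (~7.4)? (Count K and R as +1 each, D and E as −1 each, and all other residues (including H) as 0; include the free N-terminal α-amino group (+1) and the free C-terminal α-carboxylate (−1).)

+3

Positive (K, R): R22, R30, R32, K33 → +4.
Negative (D, E): D16 → −1.
The N-terminus (+1) and C-terminus (−1) cancel.
Net charge = (+4) + (−1) = +3.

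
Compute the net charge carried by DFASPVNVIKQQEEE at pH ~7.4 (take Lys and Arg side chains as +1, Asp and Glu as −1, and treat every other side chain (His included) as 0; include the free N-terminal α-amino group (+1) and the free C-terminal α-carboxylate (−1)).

Positive (K, R): K10 → +1.
Negative (D, E): D1, E13, E14, E15 → −4.
The N-terminus (+1) and C-terminus (−1) cancel.
Net charge = (+1) + (−4) = −3.

-3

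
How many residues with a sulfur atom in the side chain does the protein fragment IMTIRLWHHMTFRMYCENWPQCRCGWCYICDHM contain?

The sulfur-bearing residues are cysteine (–SH) and methionine (–S–CH₃).
Matching residues: M2, M10, M14, C16, C22, C24, C27, C30, M33.

9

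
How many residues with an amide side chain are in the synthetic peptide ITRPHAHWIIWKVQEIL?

Only N (asparagine) and Q (glutamine) carry a side-chain carboxamide.
Matching residues: Q14.

1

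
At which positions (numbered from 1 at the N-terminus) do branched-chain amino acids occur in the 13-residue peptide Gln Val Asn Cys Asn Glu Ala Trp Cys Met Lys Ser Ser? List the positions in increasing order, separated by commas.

2

Valine (V), leucine (L), and isoleucine (I) are the branched-chain amino acids.
Matching residues: Val2.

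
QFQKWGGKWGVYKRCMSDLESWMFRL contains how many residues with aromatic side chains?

The aromatic amino acids are Phe (F, benzyl), Trp (W, indole), and Tyr (Y, phenol).
Matching residues: F2, W5, W9, Y12, W22, F24.

6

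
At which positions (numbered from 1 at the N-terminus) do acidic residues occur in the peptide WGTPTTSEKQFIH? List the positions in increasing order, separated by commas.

Aspartate (D) and glutamate (E) have carboxylic-acid side chains and are the acidic amino acids.
Matching residues: E8.

8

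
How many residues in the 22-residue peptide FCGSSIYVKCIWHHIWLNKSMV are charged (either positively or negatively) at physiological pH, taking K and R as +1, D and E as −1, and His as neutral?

2

Charged side chains at pH ~7.4: K, R (positive); D, E (negative).
Matching residues: K9, K19.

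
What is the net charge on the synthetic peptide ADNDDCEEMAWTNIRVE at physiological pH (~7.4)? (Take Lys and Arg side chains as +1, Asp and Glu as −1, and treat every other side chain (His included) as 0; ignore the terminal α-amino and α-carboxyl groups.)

-5

Positive (K, R): R15 → +1.
Negative (D, E): D2, D4, D5, E7, E8, E17 → −6.
Net charge = (+1) + (−6) = −5.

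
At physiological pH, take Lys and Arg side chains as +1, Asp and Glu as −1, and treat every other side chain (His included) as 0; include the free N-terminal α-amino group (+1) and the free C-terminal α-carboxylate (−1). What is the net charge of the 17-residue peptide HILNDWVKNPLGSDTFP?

Positive (K, R): K8 → +1.
Negative (D, E): D5, D14 → −2.
The N-terminus (+1) and C-terminus (−1) cancel.
Net charge = (+1) + (−2) = −1.

-1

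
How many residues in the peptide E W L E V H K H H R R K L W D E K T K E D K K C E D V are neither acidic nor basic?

Acidic: D, E. Basic: K, R, H. All other residues are neither.
Matching residues: W2, L3, V5, L13, W14, T18, C24, V27.

8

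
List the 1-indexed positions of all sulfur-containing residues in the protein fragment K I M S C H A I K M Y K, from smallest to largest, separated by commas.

Cysteine (C, thiol) and methionine (M, thioether) are the two sulfur-containing amino acids.
Matching residues: M3, C5, M10.

3, 5, 10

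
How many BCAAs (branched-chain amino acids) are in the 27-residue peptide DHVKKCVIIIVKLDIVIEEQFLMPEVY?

12

Valine (V), leucine (L), and isoleucine (I) are the branched-chain amino acids.
Matching residues: V3, V7, I8, I9, I10, V11, L13, I15, V16, I17, L22, V26.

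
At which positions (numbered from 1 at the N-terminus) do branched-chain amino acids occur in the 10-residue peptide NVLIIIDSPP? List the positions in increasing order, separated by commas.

2, 3, 4, 5, 6

Valine (V), leucine (L), and isoleucine (I) are the branched-chain amino acids.
Matching residues: V2, L3, I4, I5, I6.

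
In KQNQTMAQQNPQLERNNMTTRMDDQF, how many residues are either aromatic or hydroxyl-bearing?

4

Aromatic: F, W, Y. Hydroxyl-bearing: S, T, Y.
Aromatic residues here: F26 (1).
Hydroxyl-bearing residues here: T5, T19, T20 (3).
(Y belongs to both groups, but none appear in this sequence.) Total = 1 + 3 = 4.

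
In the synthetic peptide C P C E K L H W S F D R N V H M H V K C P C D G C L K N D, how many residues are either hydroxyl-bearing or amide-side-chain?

Hydroxyl-bearing: S, T, Y. Amide-side-chain: N, Q.
Hydroxyl-bearing residues here: S9 (1).
Amide-side-chain residues here: N13, N28 (2).
The two groups share no amino acid, so total = 1 + 2 = 3.

3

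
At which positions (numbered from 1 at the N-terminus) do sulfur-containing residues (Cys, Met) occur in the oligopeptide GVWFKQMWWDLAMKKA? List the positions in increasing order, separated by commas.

Matching residues: M7, M13.

7, 13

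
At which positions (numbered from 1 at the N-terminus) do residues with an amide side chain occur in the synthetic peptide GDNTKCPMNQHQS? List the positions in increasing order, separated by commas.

3, 9, 10, 12

Asparagine (N) and glutamine (Q) have uncharged amide side chains.
Matching residues: N3, N9, Q10, Q12.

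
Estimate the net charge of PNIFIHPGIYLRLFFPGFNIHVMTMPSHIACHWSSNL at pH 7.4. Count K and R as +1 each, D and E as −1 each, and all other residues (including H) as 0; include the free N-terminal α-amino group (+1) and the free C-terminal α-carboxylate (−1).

+1

Positive (K, R): R12 → +1.
Negative (D, E): none → −0.
The N-terminus (+1) and C-terminus (−1) cancel.
Net charge = (+1) + (−0) = +1.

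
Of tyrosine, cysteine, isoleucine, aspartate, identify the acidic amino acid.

aspartate

Aspartate (D) and glutamate (E) have carboxylic-acid side chains and are the acidic amino acids.
Of the listed options, only aspartate belongs to this group.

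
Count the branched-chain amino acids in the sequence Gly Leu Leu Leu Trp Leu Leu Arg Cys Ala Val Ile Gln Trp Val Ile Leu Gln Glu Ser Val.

11

The BCAAs are Val, Leu, and Ile — aliphatic side chains with a branch point.
Matching residues: Leu2, Leu3, Leu4, Leu6, Leu7, Val11, Ile12, Val15, Ile16, Leu17, Val21.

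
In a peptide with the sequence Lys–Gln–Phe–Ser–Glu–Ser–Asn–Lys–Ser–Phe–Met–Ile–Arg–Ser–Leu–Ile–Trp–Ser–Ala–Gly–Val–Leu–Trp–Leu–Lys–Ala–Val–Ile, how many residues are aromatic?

4

Phenylalanine (F), tryptophan (W), and tyrosine (Y) have aromatic ring side chains.
Matching residues: Phe3, Phe10, Trp17, Trp23.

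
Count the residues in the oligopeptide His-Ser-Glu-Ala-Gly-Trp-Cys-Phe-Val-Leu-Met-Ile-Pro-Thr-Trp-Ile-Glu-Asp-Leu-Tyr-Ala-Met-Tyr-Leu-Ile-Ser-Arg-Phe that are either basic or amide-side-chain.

2

Basic: H, K, R. Amide-side-chain: N, Q.
Basic residues here: His1, Arg27 (2).
Amide-side-chain residues here: none (0).
The two groups share no amino acid, so total = 2 + 0 = 2.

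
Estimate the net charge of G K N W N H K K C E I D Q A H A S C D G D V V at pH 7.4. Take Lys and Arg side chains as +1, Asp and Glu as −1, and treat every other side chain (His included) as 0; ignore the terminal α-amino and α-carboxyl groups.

Positive (K, R): K2, K7, K8 → +3.
Negative (D, E): E10, D12, D19, D21 → −4.
Net charge = (+3) + (−4) = −1.

-1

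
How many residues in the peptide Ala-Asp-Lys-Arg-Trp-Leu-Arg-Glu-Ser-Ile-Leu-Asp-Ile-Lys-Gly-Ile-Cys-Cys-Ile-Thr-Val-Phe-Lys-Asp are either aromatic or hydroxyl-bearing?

Aromatic: F, W, Y. Hydroxyl-bearing: S, T, Y.
Aromatic residues here: Trp5, Phe22 (2).
Hydroxyl-bearing residues here: Ser9, Thr20 (2).
(Y belongs to both groups, but none appear in this sequence.) Total = 2 + 2 = 4.

4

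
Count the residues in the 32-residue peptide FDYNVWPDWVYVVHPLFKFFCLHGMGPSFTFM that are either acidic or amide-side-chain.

Acidic: D, E. Amide-side-chain: N, Q.
Acidic residues here: D2, D8 (2).
Amide-side-chain residues here: N4 (1).
The two groups share no amino acid, so total = 2 + 1 = 3.

3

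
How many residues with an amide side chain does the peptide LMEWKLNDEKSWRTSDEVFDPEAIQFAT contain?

The amide-side-chain residues are Asn (N) and Gln (Q).
Matching residues: N7, Q25.

2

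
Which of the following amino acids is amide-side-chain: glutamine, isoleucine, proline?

glutamine

The amide-side-chain residues are Asn (N) and Gln (Q).
Of the listed options, only glutamine belongs to this group.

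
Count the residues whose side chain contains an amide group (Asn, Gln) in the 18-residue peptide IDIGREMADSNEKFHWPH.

Matching residues: N11.

1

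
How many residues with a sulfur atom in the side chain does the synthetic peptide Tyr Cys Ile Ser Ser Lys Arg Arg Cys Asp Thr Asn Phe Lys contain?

2

Only Cys (C) and Met (M) have a sulfur atom in the side chain.
Matching residues: Cys2, Cys9.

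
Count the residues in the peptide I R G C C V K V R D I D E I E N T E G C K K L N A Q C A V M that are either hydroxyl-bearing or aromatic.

1

Hydroxyl-bearing: S, T, Y. Aromatic: F, W, Y.
Hydroxyl-bearing residues here: T17 (1).
Aromatic residues here: none (0).
(Y belongs to both groups, but none appear in this sequence.) Total = 1 + 0 = 1.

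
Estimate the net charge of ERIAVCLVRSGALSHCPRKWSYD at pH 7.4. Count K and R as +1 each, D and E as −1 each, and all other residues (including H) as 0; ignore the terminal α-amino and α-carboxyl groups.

+2

Positive (K, R): R2, R9, R18, K19 → +4.
Negative (D, E): E1, D23 → −2.
Net charge = (+4) + (−2) = +2.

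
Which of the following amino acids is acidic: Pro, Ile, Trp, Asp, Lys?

Asp

Only D (aspartate) and E (glutamate) carry a side-chain carboxylic acid.
Of the listed options, only Asp belongs to this group.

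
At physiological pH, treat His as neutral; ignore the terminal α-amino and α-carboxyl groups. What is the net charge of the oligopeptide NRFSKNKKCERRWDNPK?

At pH ~7.4 the Lys and Arg side chains are protonated (+1), the Asp and Glu side chains are deprotonated (−1), and with His taken as neutral all other side chains carry no charge.
Positive (K, R): R2, K5, K7, K8, R11, R12, K17 → +7.
Negative (D, E): E10, D14 → −2.
Net charge = (+7) + (−2) = +5.

+5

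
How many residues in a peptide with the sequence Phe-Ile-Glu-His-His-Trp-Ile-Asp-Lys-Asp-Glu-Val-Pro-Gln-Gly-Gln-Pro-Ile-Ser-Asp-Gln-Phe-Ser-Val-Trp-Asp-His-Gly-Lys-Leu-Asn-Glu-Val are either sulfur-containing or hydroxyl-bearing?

Sulfur-containing: C, M. Hydroxyl-bearing: S, T, Y.
Sulfur-containing residues here: none (0).
Hydroxyl-bearing residues here: Ser19, Ser23 (2).
The two groups share no amino acid, so total = 0 + 2 = 2.

2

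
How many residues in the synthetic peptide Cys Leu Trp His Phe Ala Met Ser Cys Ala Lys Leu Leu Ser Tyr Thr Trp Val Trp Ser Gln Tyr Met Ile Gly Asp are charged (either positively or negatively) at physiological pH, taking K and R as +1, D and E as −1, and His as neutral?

Charged side chains at pH ~7.4: K, R (positive); D, E (negative).
Matching residues: Lys11, Asp26.

2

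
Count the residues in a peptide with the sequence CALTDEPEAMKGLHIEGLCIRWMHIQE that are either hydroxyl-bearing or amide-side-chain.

2

Hydroxyl-bearing: S, T, Y. Amide-side-chain: N, Q.
Hydroxyl-bearing residues here: T4 (1).
Amide-side-chain residues here: Q26 (1).
The two groups share no amino acid, so total = 1 + 1 = 2.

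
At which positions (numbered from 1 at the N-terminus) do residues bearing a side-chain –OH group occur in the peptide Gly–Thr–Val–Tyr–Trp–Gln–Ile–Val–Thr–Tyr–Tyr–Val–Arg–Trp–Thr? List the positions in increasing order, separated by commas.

2, 4, 9, 10, 11, 15

S, T, and Y are the three residues with a side-chain hydroxyl.
Matching residues: Thr2, Tyr4, Thr9, Tyr10, Tyr11, Thr15.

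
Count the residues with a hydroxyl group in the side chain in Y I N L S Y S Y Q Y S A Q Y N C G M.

The –OH-bearing residues are Ser, Thr (aliphatic alcohols), and Tyr (phenol).
Matching residues: Y1, S5, Y6, S7, Y8, Y10, S11, Y14.

8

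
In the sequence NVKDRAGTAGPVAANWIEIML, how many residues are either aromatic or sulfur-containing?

2

Aromatic: F, W, Y. Sulfur-containing: C, M.
Aromatic residues here: W16 (1).
Sulfur-containing residues here: M20 (1).
The two groups share no amino acid, so total = 1 + 1 = 2.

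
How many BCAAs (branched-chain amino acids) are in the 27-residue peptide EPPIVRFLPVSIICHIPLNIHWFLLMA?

Valine (V), leucine (L), and isoleucine (I) are the branched-chain amino acids.
Matching residues: I4, V5, L8, V10, I12, I13, I16, L18, I20, L24, L25.

11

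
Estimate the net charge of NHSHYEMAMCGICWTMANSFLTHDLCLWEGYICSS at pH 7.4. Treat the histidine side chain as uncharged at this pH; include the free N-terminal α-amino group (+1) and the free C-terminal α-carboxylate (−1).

At pH ~7.4 the Lys and Arg side chains are protonated (+1), the Asp and Glu side chains are deprotonated (−1), and with His taken as neutral all other side chains carry no charge.
Positive (K, R): none → +0.
Negative (D, E): E6, D24, E29 → −3.
The N-terminus (+1) and C-terminus (−1) cancel.
Net charge = (+0) + (−3) = −3.

-3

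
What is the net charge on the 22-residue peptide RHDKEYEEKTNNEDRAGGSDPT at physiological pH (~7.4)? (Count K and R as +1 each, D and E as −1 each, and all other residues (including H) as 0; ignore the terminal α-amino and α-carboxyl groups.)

-3

Positive (K, R): R1, K4, K9, R15 → +4.
Negative (D, E): D3, E5, E7, E8, E13, D14, D20 → −7.
Net charge = (+4) + (−7) = −3.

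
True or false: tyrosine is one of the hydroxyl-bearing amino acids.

The –OH-bearing residues are Ser, Thr (aliphatic alcohols), and Tyr (phenol).
Tyrosine is in this group.

True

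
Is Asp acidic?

Yes

The acidic residues are Asp (D) and Glu (E), whose side chains end in a carboxylate group.
Aspartate is in this group.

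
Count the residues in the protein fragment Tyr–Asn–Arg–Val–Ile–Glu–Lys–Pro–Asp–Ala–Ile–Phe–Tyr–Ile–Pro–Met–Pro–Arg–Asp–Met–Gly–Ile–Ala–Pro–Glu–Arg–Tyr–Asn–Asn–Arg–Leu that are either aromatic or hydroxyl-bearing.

4

Aromatic: F, W, Y. Hydroxyl-bearing: S, T, Y.
Aromatic residues here: Tyr1, Phe12, Tyr13, Tyr27 (4).
Hydroxyl-bearing residues here: Tyr1, Tyr13, Tyr27 (3).
Y is in both groups, so the 3 Y residues must not be double-counted.
Total = 4 + 3 − 3 = 4.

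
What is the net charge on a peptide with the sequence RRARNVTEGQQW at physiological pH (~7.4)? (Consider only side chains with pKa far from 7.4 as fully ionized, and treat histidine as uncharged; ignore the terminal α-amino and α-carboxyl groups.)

+2

Near pH 7.4, K and R contribute +1 each, D and E contribute −1 each, and every other side chain (His included, as stated) is uncharged.
Positive (K, R): R1, R2, R4 → +3.
Negative (D, E): E8 → −1.
Net charge = (+3) + (−1) = +2.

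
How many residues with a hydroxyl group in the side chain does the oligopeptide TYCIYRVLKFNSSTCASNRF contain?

7

The –OH-bearing residues are Ser, Thr (aliphatic alcohols), and Tyr (phenol).
Matching residues: T1, Y2, Y5, S12, S13, T14, S17.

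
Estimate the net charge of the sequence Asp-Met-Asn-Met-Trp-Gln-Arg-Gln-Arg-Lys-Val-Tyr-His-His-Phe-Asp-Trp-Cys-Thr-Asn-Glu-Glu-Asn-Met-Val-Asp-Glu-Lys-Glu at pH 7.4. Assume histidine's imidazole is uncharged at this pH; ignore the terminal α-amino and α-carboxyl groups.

At pH ~7.4 the Lys and Arg side chains are protonated (+1), the Asp and Glu side chains are deprotonated (−1), and with His taken as neutral all other side chains carry no charge.
Positive (K, R): Arg7, Arg9, Lys10, Lys28 → +4.
Negative (D, E): Asp1, Asp16, Glu21, Glu22, Asp26, Glu27, Glu29 → −7.
Net charge = (+4) + (−7) = −3.

-3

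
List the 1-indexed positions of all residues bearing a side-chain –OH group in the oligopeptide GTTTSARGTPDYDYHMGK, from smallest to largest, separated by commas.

2, 3, 4, 5, 9, 12, 14

The –OH-bearing residues are Ser, Thr (aliphatic alcohols), and Tyr (phenol).
Matching residues: T2, T3, T4, S5, T9, Y12, Y14.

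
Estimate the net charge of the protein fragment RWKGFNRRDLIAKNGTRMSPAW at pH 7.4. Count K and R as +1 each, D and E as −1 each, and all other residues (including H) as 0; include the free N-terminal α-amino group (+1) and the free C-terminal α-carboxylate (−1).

+5

Positive (K, R): R1, K3, R7, R8, K13, R17 → +6.
Negative (D, E): D9 → −1.
The N-terminus (+1) and C-terminus (−1) cancel.
Net charge = (+6) + (−1) = +5.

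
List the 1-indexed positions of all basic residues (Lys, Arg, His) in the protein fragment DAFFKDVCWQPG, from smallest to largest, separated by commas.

Matching residues: K5.

5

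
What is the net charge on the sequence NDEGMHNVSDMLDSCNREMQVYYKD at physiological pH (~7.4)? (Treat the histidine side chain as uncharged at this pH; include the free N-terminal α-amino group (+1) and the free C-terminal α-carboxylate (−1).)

-4

At pH ~7.4 the Lys and Arg side chains are protonated (+1), the Asp and Glu side chains are deprotonated (−1), and with His taken as neutral all other side chains carry no charge.
Positive (K, R): R17, K24 → +2.
Negative (D, E): D2, E3, D10, D13, E18, D25 → −6.
The N-terminus (+1) and C-terminus (−1) cancel.
Net charge = (+2) + (−6) = −4.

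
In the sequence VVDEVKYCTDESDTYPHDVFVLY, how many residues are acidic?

6

Aspartate (D) and glutamate (E) have carboxylic-acid side chains and are the acidic amino acids.
Matching residues: D3, E4, D10, E11, D13, D18.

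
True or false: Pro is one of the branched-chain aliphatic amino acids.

The BCAAs are Val, Leu, and Ile — aliphatic side chains with a branch point.
Proline is not in this group.

False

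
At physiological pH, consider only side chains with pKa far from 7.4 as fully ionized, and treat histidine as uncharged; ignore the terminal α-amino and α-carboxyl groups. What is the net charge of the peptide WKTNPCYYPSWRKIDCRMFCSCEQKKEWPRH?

+4

At pH ~7.4 the Lys and Arg side chains are protonated (+1), the Asp and Glu side chains are deprotonated (−1), and with His taken as neutral all other side chains carry no charge.
Positive (K, R): K2, R12, K13, R17, K25, K26, R30 → +7.
Negative (D, E): D15, E23, E27 → −3.
Net charge = (+7) + (−3) = +4.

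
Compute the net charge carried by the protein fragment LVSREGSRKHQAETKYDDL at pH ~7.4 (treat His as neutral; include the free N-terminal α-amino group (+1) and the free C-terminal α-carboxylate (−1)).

Near pH 7.4, K and R contribute +1 each, D and E contribute −1 each, and every other side chain (His included, as stated) is uncharged.
Positive (K, R): R4, R8, K9, K15 → +4.
Negative (D, E): E5, E13, D17, D18 → −4.
The N-terminus (+1) and C-terminus (−1) cancel.
Net charge = (+4) + (−4) = 0.

0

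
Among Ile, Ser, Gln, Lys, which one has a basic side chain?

K, R, and H are the three residues with basic side chains (ε-amine, guanidinium, and imidazole respectively).
Of the listed options, only Lys belongs to this group.

Lys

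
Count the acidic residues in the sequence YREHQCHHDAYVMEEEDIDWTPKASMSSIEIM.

Only D (aspartate) and E (glutamate) carry a side-chain carboxylic acid.
Matching residues: E3, D9, E14, E15, E16, D17, D19, E30.

8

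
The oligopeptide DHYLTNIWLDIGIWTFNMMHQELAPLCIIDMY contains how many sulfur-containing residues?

4

Only Cys (C) and Met (M) have a sulfur atom in the side chain.
Matching residues: M18, M19, C27, M31.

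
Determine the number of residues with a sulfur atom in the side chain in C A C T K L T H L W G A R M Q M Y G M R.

5

Only Cys (C) and Met (M) have a sulfur atom in the side chain.
Matching residues: C1, C3, M14, M16, M19.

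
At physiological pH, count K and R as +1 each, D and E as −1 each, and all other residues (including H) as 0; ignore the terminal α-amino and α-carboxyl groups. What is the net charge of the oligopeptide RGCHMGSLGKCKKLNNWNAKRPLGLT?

Positive (K, R): R1, K10, K12, K13, K20, R21 → +6.
Negative (D, E): none → −0.
Net charge = (+6) + (−0) = +6.

+6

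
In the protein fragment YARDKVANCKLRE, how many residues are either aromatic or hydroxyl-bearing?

1

Aromatic: F, W, Y. Hydroxyl-bearing: S, T, Y.
Aromatic residues here: Y1 (1).
Hydroxyl-bearing residues here: Y1 (1).
Y is in both groups, so the 1 Y residue must not be double-counted.
Total = 1 + 1 − 1 = 1.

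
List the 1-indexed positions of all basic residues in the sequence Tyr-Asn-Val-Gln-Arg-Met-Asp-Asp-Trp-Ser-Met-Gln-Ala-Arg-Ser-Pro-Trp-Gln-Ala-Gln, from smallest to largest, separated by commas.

5, 14

Lysine (K), arginine (R), and histidine (H) have basic, nitrogen-containing side chains.
Matching residues: Arg5, Arg14.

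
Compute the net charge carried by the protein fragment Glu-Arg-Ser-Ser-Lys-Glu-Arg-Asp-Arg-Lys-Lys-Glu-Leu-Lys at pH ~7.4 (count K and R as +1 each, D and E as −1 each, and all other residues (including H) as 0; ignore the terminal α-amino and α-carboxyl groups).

+3

Positive (K, R): Arg2, Lys5, Arg7, Arg9, Lys10, Lys11, Lys14 → +7.
Negative (D, E): Glu1, Glu6, Asp8, Glu12 → −4.
Net charge = (+7) + (−4) = +3.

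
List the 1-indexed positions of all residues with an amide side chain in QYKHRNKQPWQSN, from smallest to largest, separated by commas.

1, 6, 8, 11, 13

Asparagine (N) and glutamine (Q) have uncharged amide side chains.
Matching residues: Q1, N6, Q8, Q11, N13.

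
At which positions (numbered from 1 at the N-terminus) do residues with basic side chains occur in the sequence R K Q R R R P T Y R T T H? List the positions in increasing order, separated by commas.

1, 2, 4, 5, 6, 10, 13

The basic amino acids are Lys (K), Arg (R), and His (H).
Matching residues: R1, K2, R4, R5, R6, R10, H13.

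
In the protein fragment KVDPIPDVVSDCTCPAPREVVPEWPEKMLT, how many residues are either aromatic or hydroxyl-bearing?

Aromatic: F, W, Y. Hydroxyl-bearing: S, T, Y.
Aromatic residues here: W24 (1).
Hydroxyl-bearing residues here: S10, T13, T30 (3).
(Y belongs to both groups, but none appear in this sequence.) Total = 1 + 3 = 4.

4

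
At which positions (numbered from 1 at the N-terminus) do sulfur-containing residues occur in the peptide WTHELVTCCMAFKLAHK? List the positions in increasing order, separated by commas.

Cysteine (C, thiol) and methionine (M, thioether) are the two sulfur-containing amino acids.
Matching residues: C8, C9, M10.

8, 9, 10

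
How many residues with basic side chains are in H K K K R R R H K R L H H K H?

14

Lysine (K), arginine (R), and histidine (H) have basic, nitrogen-containing side chains.
Matching residues: H1, K2, K3, K4, R5, R6, R7, H8, K9, R10, H12, H13, K14, H15.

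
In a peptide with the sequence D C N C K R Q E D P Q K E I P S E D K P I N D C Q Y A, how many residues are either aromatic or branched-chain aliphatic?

Aromatic: F, W, Y. Branched-chain aliphatic: I, L, V.
Aromatic residues here: Y26 (1).
Branched-chain aliphatic residues here: I14, I21 (2).
The two groups share no amino acid, so total = 1 + 2 = 3.

3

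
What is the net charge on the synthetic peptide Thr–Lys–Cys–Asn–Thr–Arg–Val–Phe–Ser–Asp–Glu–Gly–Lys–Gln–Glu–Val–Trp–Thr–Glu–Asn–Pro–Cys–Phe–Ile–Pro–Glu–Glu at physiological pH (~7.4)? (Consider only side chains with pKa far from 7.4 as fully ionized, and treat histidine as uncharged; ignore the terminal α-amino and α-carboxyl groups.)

-3

At pH ~7.4 the Lys and Arg side chains are protonated (+1), the Asp and Glu side chains are deprotonated (−1), and with His taken as neutral all other side chains carry no charge.
Positive (K, R): Lys2, Arg6, Lys13 → +3.
Negative (D, E): Asp10, Glu11, Glu15, Glu19, Glu26, Glu27 → −6.
Net charge = (+3) + (−6) = −3.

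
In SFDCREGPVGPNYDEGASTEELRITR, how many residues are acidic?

6

Only D (aspartate) and E (glutamate) carry a side-chain carboxylic acid.
Matching residues: D3, E6, D14, E15, E20, E21.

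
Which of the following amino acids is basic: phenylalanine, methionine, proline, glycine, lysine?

Lysine (K), arginine (R), and histidine (H) have basic, nitrogen-containing side chains.
Of the listed options, only lysine belongs to this group.

lysine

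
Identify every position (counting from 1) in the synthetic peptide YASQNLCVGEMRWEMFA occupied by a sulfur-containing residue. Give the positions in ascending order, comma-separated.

Cysteine (C, thiol) and methionine (M, thioether) are the two sulfur-containing amino acids.
Matching residues: C7, M11, M15.

7, 11, 15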